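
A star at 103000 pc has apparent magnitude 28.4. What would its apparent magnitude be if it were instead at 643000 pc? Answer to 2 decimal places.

m ≈ 32.38

Flux ∝ 1/d², so Δm = 5 log₁₀(d₂/d₁) = 5 log₁₀(643000/103000) = 3.977
m₂ = m₁ + Δm = 28.4 + (3.977) = 32.377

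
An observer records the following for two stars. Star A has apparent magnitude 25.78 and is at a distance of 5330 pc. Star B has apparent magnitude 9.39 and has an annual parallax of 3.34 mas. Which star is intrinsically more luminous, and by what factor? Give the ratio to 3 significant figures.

Star B is more luminous, by a factor of 11400.

Star A: M = m − 5 log₁₀ d + 5 = 25.78 − 5·3.7267 + 5 = 12.146
Star B: p = 3.34 mas = 3.34×10^-3″ → d = 1/p = 299.4 pc
Star B: M = m − 5 log₁₀ d + 5 = 9.39 − 5·2.4763 + 5 = 2.009
ΔM = M_A − M_B = 12.146 − (2.009) = 10.138; smaller M is more luminous → Star B.
L ratio = 10^(0.4 |ΔM|) = 10^4.055 = 11350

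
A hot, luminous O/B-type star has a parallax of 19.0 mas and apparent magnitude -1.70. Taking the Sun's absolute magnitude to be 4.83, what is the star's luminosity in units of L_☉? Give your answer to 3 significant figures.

L/L_☉ ≈ 11300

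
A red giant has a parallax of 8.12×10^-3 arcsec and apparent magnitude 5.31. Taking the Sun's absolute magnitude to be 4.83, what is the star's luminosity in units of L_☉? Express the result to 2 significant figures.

d = 1/p = 1/8.12×10^-3″ = 123.2 pc
M = m − 5 log₁₀ d + 5 = 5.31 − 5·2.0904 + 5 = -0.142
M − M_☉ = -0.142 − 4.83 = -4.972
L/L_☉ = 10^(−0.4 × -4.972) = 97.47

L/L_☉ ≈ 97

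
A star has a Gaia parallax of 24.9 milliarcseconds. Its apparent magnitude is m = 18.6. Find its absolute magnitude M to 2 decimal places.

p = 24.9 mas = 0.0249″ → d = 1/p = 40.16 pc
5 log₁₀(d/10 pc) = 5 log₁₀(40.16) − 5 = 3.019
M = m − 5 log₁₀(d/10) = 18.6 − 3.019 = 15.581

M ≈ 15.58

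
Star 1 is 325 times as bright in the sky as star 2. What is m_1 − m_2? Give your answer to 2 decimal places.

m_1 − m_2 ≈ -6.28

Pogson: Δm = −2.5 log₁₀(ratio) = −2.5 log₁₀(325) = −2.5 × 2.5119 = -6.280
Star 1 is brighter, so it has the smaller magnitude: the difference is negative.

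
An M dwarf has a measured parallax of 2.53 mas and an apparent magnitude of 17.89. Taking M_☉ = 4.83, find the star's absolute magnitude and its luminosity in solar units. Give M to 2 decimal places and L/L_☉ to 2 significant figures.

d = 1/p = 1000/2.53 mas = 395.3 pc
M = m − 5 log₁₀ d + 5 = 17.89 − 5·2.5969 + 5 = 9.906
M − M_☉ = 9.906 − 4.83 = 5.076
L/L_☉ = 10^(−0.4 × 5.076) = 9.327×10^-3

M ≈ 9.91; L/L_☉ ≈ 9.3×10^-3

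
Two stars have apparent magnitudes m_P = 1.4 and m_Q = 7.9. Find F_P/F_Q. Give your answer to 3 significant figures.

Magnitude difference = -6.5
Flux ratio = 10^(−0.4 Δm) = 10^(−0.4 × -6.5) = 10^2.600 = 398.1

F_P/F_Q ≈ 398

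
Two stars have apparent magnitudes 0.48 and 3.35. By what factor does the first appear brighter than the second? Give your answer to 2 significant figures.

14

Magnitude difference = -2.87
Flux ratio = 10^(−0.4 Δm) = 10^(−0.4 × -2.87) = 10^1.148 = 14.06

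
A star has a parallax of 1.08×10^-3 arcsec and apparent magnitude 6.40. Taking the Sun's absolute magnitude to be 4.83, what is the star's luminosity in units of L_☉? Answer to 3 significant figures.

L/L_☉ ≈ 2020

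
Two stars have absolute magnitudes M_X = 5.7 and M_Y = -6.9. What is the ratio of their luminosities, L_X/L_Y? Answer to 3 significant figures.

L_X/L_Y ≈ 9.12×10^-6

ΔM = M_X − M_Y = 12.6
L_X/L_Y = 10^(−0.4 ΔM) = 10^-5.040 = 9.120×10^-6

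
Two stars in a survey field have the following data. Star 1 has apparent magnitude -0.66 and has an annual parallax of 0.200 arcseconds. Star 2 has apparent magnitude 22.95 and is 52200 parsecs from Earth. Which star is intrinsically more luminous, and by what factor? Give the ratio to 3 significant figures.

Star 1 is more luminous, by a factor of 25.5.

Star 1: d = 1/p = 1/0.200″ = 5.000 pc
Star 1: M = m − 5 log₁₀ d + 5 = -0.66 − 5·0.6990 + 5 = 0.845
Star 2: M = m − 5 log₁₀ d + 5 = 22.95 − 5·4.7177 + 5 = 4.362
ΔM = M_1 − M_2 = 0.845 − (4.362) = -3.516; smaller M is more luminous → Star 1.
L ratio = 10^(0.4 |ΔM|) = 10^1.407 = 25.50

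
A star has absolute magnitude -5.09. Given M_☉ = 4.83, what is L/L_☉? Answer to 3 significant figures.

M − M_☉ = -5.09 − 4.83 = -9.920
L/L_☉ = 10^(−0.4 (M − M_☉)) = 10^3.968 = 9290

L/L_☉ ≈ 9290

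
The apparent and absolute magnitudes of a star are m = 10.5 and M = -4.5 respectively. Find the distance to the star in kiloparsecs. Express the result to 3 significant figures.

d ≈ 10.0 kpc

Distance modulus: m − M = 10.5 − (-4.5) = 15.000
m − M = 5 log₁₀ d − 5
log₁₀ d = (m − M)/5 + 1 = 4.0000
d = 10^4.0000 = 10000 pc
= 10.00 kpc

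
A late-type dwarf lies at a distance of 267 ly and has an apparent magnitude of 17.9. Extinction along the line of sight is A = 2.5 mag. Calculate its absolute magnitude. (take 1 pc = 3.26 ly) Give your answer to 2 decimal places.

d = 267 ly / 3.26 = 81.90 pc
5 log₁₀(d/10 pc) = 5 log₁₀(81.90) − 5 = 4.566
M = m − 5 log₁₀(d/10) − A = 17.9 − 4.566 − 2.5 = 10.834

M ≈ 10.83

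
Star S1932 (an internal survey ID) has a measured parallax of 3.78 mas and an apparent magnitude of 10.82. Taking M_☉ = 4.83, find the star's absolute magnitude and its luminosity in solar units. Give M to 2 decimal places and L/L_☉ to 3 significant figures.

M ≈ 3.71; L/L_☉ ≈ 2.81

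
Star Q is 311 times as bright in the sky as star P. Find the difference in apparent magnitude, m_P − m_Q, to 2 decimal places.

m_P − m_Q ≈ 6.23

Pogson: Δm = −2.5 log₁₀(ratio) = −2.5 log₁₀(311) = −2.5 × 2.4928 = -6.232
Star Q is brighter so has the smaller magnitude: m_P − m_Q is positive.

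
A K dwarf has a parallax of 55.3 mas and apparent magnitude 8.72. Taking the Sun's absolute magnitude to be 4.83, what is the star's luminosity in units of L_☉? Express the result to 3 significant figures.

d = 1/p = 1000/55.3 mas = 18.08 pc
M = m − 5 log₁₀ d + 5 = 8.72 − 5·1.2573 + 5 = 7.434
M − M_☉ = 7.434 − 4.83 = 2.604
L/L_☉ = 10^(−0.4 × 2.604) = 0.09090

L/L_☉ ≈ 0.0909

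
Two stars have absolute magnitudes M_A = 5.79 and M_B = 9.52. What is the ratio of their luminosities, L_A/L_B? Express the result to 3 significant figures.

ΔM = M_A − M_B = -3.73
L_A/L_B = 10^(−0.4 ΔM) = 10^1.492 = 31.05

L_A/L_B ≈ 31.0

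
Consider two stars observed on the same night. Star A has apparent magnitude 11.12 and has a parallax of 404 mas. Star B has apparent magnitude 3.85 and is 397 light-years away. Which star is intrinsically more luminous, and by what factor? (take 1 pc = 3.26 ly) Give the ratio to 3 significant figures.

Star A: p = 404 mas = 0.404″ → d = 1/p = 2.475 pc
Star A: M = m − 5 log₁₀ d + 5 = 11.12 − 5·0.3936 + 5 = 14.152
Star B: d = 397 ly / 3.26 = 121.8 pc
Star B: M = m − 5 log₁₀ d + 5 = 3.85 − 5·2.0856 + 5 = -1.578
ΔM = M_A − M_B = 14.152 − (-1.578) = 15.730; smaller M is more luminous → Star B.
L ratio = 10^(0.4 |ΔM|) = 10^6.292 = 1.958×10^6

Star B is more luminous, by a factor of 1.96×10^6.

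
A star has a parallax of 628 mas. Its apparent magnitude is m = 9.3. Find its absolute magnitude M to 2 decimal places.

M ≈ 13.29

p = 628 mas = 0.628″ → d = 1/p = 1.592 pc
5 log₁₀(d/10 pc) = 5 log₁₀(1.592) − 5 = -3.990
M = m − 5 log₁₀(d/10) = 9.3 + 3.990 = 13.290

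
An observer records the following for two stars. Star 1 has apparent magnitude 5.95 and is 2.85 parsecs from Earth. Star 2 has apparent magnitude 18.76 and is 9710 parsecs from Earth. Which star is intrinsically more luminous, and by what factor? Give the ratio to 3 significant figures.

Star 1: M = m − 5 log₁₀ d + 5 = 5.95 − 5·0.4548 + 5 = 8.676
Star 2: M = m − 5 log₁₀ d + 5 = 18.76 − 5·3.9872 + 5 = 3.824
ΔM = M_1 − M_2 = 8.676 − (3.824) = 4.852; smaller M is more luminous → Star 2.
L ratio = 10^(0.4 |ΔM|) = 10^1.941 = 87.25

Star 2 is more luminous, by a factor of 87.2.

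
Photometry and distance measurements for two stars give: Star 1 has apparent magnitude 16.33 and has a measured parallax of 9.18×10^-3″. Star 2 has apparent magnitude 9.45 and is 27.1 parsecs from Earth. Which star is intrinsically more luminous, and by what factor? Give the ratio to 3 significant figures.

Star 1: d = 1/p = 1/9.18×10^-3″ = 108.9 pc
Star 1: M = m − 5 log₁₀ d + 5 = 16.33 − 5·2.0372 + 5 = 11.144
Star 2: M = m − 5 log₁₀ d + 5 = 9.45 − 5·1.4330 + 5 = 7.285
ΔM = M_1 − M_2 = 11.144 − (7.285) = 3.859; smaller M is more luminous → Star 2.
L ratio = 10^(0.4 |ΔM|) = 10^1.544 = 34.96

Star 2 is more luminous, by a factor of 35.0.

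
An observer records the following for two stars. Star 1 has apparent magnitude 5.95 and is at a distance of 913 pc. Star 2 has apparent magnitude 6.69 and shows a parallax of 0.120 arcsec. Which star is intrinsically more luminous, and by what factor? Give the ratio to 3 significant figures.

Star 1: M = m − 5 log₁₀ d + 5 = 5.95 − 5·2.9605 + 5 = -3.852
Star 2: d = 1/p = 1/0.120″ = 8.333 pc
Star 2: M = m − 5 log₁₀ d + 5 = 6.69 − 5·0.9208 + 5 = 7.086
ΔM = M_1 − M_2 = -3.852 − (7.086) = -10.938; smaller M is more luminous → Star 1.
L ratio = 10^(0.4 |ΔM|) = 10^4.375 = 23730

Star 1 is more luminous, by a factor of 23700.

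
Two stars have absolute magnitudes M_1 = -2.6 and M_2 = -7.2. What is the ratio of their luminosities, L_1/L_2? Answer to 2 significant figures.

L_1/L_2 ≈ 0.014

ΔM = M_1 − M_2 = 4.6
L_1/L_2 = 10^(−0.4 ΔM) = 10^-1.840 = 0.01445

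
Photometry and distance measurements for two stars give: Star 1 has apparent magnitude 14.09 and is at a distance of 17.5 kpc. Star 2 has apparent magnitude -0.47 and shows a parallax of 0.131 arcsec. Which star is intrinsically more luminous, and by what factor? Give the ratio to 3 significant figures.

Star 1 is more luminous, by a factor of 7.88.

Star 1: d = 17.5 kpc = 17500 pc
Star 1: M = m − 5 log₁₀ d + 5 = 14.09 − 5·4.2430 + 5 = -2.125
Star 2: d = 1/p = 1/0.131″ = 7.634 pc
Star 2: M = m − 5 log₁₀ d + 5 = -0.47 − 5·0.8827 + 5 = 0.116
ΔM = M_1 − M_2 = -2.125 − (0.116) = -2.242; smaller M is more luminous → Star 1.
L ratio = 10^(0.4 |ΔM|) = 10^0.897 = 7.882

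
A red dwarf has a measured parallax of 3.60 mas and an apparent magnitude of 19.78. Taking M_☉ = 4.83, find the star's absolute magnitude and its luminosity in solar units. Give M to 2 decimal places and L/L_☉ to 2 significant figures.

M ≈ 12.56; L/L_☉ ≈ 8.1×10^-4

d = 1/p = 1000/3.60 mas = 277.8 pc
M = m − 5 log₁₀ d + 5 = 19.78 − 5·2.4437 + 5 = 12.562
M − M_☉ = 12.562 − 4.83 = 7.732
L/L_☉ = 10^(−0.4 × 7.732) = 8.080×10^-4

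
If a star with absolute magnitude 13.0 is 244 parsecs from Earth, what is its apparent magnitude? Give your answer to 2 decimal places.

m ≈ 19.94

m = M + 5 log₁₀ d − 5 = 13.0 + 5·2.3874 − 5 = 19.937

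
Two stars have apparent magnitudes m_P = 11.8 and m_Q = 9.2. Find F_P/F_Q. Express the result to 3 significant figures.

F_P/F_Q ≈ 0.0912

Δm = 11.8 − (9.2) = 2.6
Flux ratio = 10^(−0.4 Δm) = 10^(−0.4 × 2.6) = 10^-1.040 = 0.09120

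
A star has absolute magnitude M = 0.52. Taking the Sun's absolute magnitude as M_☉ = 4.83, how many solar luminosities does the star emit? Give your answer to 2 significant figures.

L/L_☉ ≈ 53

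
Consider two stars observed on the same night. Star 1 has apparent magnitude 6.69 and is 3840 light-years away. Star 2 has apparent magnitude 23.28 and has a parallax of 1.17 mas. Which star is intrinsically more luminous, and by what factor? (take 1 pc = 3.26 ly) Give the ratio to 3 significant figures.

Star 1: d = 3840 ly / 3.26 = 1178 pc
Star 1: M = m − 5 log₁₀ d + 5 = 6.69 − 5·3.0711 + 5 = -3.666
Star 2: p = 1.17 mas = 1.17×10^-3″ → d = 1/p = 854.7 pc
Star 2: M = m − 5 log₁₀ d + 5 = 23.28 − 5·2.9318 + 5 = 13.621
ΔM = M_1 − M_2 = -3.666 − (13.621) = -17.286; smaller M is more luminous → Star 1.
L ratio = 10^(0.4 |ΔM|) = 10^6.915 = 8.215×10^6

Star 1 is more luminous, by a factor of 8.21×10^6.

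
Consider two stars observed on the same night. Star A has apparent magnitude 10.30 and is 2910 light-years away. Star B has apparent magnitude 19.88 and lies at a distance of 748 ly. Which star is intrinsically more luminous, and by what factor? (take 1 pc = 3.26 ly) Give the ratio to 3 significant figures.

Star A is more luminous, by a factor of 103000.

Star A: d = 2910 ly / 3.26 = 892.6 pc
Star A: M = m − 5 log₁₀ d + 5 = 10.30 − 5·2.9507 + 5 = 0.547
Star B: d = 748 ly / 3.26 = 229.4 pc
Star B: M = m − 5 log₁₀ d + 5 = 19.88 − 5·2.3607 + 5 = 13.077
ΔM = M_A − M_B = 0.547 − (13.077) = -12.530; smaller M is more luminous → Star A.
L ratio = 10^(0.4 |ΔM|) = 10^5.012 = 102800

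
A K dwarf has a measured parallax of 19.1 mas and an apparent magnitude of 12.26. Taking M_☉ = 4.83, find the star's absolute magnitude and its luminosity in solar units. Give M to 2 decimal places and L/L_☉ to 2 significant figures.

M ≈ 8.67; L/L_☉ ≈ 0.029

d = 1/p = 1000/19.1 mas = 52.36 pc
M = m − 5 log₁₀ d + 5 = 12.26 − 5·1.7190 + 5 = 8.665
M − M_☉ = 8.665 − 4.83 = 3.835
L/L_☉ = 10^(−0.4 × 3.835) = 0.02924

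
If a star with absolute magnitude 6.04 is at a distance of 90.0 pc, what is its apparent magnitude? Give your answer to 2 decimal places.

m ≈ 10.81

m = M + 5 log₁₀ d − 5 = 6.04 + 5·1.9542 − 5 = 10.811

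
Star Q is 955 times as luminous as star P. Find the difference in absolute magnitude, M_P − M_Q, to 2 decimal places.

Pogson: ΔM = −2.5 log₁₀(ratio) = −2.5 log₁₀(955) = −2.5 × 2.9800 = -7.450
Star Q is brighter so has the smaller magnitude: M_P − M_Q is positive.

M_P − M_Q ≈ 7.45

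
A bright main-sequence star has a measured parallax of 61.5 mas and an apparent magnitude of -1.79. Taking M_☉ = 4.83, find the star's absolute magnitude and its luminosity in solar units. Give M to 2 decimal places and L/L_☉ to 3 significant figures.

d = 1/p = 1000/61.5 mas = 16.26 pc
M = m − 5 log₁₀ d + 5 = -1.79 − 5·1.2111 + 5 = -2.846
M − M_☉ = -2.846 − 4.83 = -7.676
L/L_☉ = 10^(−0.4 × -7.676) = 1176

M ≈ -2.85; L/L_☉ ≈ 1180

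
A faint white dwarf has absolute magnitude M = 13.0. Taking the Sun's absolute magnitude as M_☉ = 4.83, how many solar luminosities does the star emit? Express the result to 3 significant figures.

M − M_☉ = 13.0 − 4.83 = 8.170
L/L_☉ = 10^(−0.4 (M − M_☉)) = 10^-3.268 = 5.395×10^-4

L/L_☉ ≈ 5.40×10^-4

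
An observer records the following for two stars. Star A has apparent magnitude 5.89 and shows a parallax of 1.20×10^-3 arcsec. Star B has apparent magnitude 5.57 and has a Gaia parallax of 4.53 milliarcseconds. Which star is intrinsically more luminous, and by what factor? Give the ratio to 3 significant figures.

Star A is more luminous, by a factor of 10.6.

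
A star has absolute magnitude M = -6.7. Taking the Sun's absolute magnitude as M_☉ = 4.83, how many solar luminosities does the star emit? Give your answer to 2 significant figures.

L/L_☉ ≈ 41000

M − M_☉ = -6.7 − 4.83 = -11.530
L/L_☉ = 10^(−0.4 (M − M_☉)) = 10^4.612 = 40930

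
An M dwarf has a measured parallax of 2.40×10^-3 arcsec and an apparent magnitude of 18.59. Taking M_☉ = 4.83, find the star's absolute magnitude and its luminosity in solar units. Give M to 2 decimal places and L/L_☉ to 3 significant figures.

M ≈ 10.49; L/L_☉ ≈ 5.44×10^-3

d = 1/p = 1/2.40×10^-3″ = 416.7 pc
M = m − 5 log₁₀ d + 5 = 18.59 − 5·2.6198 + 5 = 10.491
M − M_☉ = 10.491 − 4.83 = 5.661
L/L_☉ = 10^(−0.4 × 5.661) = 5.440×10^-3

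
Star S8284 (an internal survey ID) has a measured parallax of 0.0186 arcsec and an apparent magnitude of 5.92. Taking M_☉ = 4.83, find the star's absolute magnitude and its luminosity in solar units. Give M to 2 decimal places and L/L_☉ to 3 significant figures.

d = 1/p = 1/0.0186″ = 53.76 pc
M = m − 5 log₁₀ d + 5 = 5.92 − 5·1.7305 + 5 = 2.268
M − M_☉ = 2.268 − 4.83 = -2.562
L/L_☉ = 10^(−0.4 × -2.562) = 10.59

M ≈ 2.27; L/L_☉ ≈ 10.6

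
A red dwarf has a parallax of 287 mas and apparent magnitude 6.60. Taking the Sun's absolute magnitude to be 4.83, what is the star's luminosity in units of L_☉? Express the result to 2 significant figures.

L/L_☉ ≈ 0.024

d = 1/p = 1000/287 mas = 3.484 pc
M = m − 5 log₁₀ d + 5 = 6.60 − 5·0.5421 + 5 = 8.889
M − M_☉ = 8.889 − 4.83 = 4.059
L/L_☉ = 10^(−0.4 × 4.059) = 0.02378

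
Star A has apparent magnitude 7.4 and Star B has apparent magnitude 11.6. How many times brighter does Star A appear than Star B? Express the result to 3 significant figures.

Magnitude difference = -4.2
Flux ratio = 10^(−0.4 Δm) = 10^(−0.4 × -4.2) = 10^1.680 = 47.86

47.9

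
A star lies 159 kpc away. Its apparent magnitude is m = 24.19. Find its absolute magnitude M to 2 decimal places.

d = 159 kpc = 159000 pc
5 log₁₀(d/10 pc) = 5 log₁₀(159000) − 5 = 21.007
M = m − 5 log₁₀(d/10) = 24.19 − 21.007 = 3.183

M ≈ 3.18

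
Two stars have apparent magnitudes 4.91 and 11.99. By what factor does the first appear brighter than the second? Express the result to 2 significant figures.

680

Magnitude difference = -7.08
Flux ratio = 10^(−0.4 Δm) = 10^(−0.4 × -7.08) = 10^2.832 = 679.2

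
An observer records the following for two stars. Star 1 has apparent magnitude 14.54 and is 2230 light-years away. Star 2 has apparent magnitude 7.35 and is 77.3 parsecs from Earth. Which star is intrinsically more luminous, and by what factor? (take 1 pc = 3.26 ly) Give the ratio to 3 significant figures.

Star 1: d = 2230 ly / 3.26 = 684.0 pc
Star 1: M = m − 5 log₁₀ d + 5 = 14.54 − 5·2.8351 + 5 = 5.365
Star 2: M = m − 5 log₁₀ d + 5 = 7.35 − 5·1.8882 + 5 = 2.909
ΔM = M_1 − M_2 = 5.365 − (2.909) = 2.455; smaller M is more luminous → Star 2.
L ratio = 10^(0.4 |ΔM|) = 10^0.982 = 9.598

Star 2 is more luminous, by a factor of 9.60.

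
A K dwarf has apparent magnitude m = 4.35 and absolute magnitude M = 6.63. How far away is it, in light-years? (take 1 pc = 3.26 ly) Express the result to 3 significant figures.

Distance modulus: m − M = 4.35 − (6.63) = -2.280
m − M = 5 log₁₀ d − 5
log₁₀ d = (m − M)/5 + 1 = 0.5440
d = 10^0.5440 = 3.499 pc
= 11.41 ly

d ≈ 11.4 ly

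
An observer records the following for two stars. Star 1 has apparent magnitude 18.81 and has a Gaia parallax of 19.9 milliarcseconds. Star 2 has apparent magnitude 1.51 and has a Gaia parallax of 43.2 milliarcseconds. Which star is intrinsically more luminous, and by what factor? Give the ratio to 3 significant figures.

Star 2 is more luminous, by a factor of 1.76×10^6.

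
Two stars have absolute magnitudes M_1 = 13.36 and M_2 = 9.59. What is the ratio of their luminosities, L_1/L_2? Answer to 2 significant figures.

ΔM = M_1 − M_2 = 3.77
L_1/L_2 = 10^(−0.4 ΔM) = 10^-1.508 = 0.03105

L_1/L_2 ≈ 0.031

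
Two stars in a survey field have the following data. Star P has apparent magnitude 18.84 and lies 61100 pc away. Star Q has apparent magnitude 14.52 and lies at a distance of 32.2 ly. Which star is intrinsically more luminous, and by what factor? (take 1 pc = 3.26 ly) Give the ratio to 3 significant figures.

Star P is more luminous, by a factor of 716000.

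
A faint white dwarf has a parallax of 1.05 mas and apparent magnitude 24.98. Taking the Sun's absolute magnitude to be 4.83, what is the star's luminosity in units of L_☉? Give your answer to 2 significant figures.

L/L_☉ ≈ 7.9×10^-5

d = 1/p = 1000/1.05 mas = 952.4 pc
M = m − 5 log₁₀ d + 5 = 24.98 − 5·2.9788 + 5 = 15.086
M − M_☉ = 15.086 − 4.83 = 10.256
L/L_☉ = 10^(−0.4 × 10.256) = 7.900×10^-5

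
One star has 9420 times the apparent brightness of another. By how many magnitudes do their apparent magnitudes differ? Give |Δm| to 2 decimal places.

|Δm| ≈ 9.94

Pogson: Δm = −2.5 log₁₀(ratio) = −2.5 log₁₀(9420) = −2.5 × 3.9741 = -9.935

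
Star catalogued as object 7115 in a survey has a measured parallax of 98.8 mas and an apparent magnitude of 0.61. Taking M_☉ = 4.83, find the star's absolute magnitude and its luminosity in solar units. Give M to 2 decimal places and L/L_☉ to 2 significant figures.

M ≈ 0.58; L/L_☉ ≈ 50

d = 1/p = 1000/98.8 mas = 10.12 pc
M = m − 5 log₁₀ d + 5 = 0.61 − 5·1.0052 + 5 = 0.584
M − M_☉ = 0.584 − 4.83 = -4.246
L/L_☉ = 10^(−0.4 × -4.246) = 49.94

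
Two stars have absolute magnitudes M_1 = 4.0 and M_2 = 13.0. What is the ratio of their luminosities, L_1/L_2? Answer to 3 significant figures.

L_1/L_2 ≈ 3980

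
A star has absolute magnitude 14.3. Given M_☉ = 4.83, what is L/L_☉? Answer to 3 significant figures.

L/L_☉ ≈ 1.63×10^-4

M − M_☉ = 14.3 − 4.83 = 9.470
L/L_☉ = 10^(−0.4 (M − M_☉)) = 10^-3.788 = 1.629×10^-4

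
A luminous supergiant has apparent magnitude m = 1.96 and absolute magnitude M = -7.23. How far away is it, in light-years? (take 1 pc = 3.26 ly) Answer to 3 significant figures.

d ≈ 2250 ly

μ = m − M = 9.190
m − M = 5 log₁₀ d − 5
log₁₀ d = (m − M)/5 + 1 = 2.8380
d = 10^2.8380 = 688.7 pc
= 2245 ly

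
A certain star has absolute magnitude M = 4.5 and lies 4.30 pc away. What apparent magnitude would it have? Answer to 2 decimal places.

m ≈ 2.67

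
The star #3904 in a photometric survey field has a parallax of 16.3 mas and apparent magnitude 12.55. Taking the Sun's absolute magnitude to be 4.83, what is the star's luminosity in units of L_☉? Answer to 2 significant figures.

d = 1/p = 1000/16.3 mas = 61.35 pc
M = m − 5 log₁₀ d + 5 = 12.55 − 5·1.7878 + 5 = 8.611
M − M_☉ = 8.611 − 4.83 = 3.781
L/L_☉ = 10^(−0.4 × 3.781) = 0.03073

L/L_☉ ≈ 0.031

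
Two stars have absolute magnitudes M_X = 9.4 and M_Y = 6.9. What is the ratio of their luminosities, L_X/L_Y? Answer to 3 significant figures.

ΔM = M_X − M_Y = 2.5
L_X/L_Y = 10^(−0.4 ΔM) = 10^-1.000 = 0.1000

L_X/L_Y ≈ 0.100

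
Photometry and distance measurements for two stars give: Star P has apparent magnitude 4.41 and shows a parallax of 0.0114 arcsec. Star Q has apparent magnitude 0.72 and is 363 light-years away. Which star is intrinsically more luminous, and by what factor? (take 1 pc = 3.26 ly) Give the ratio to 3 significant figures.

Star Q is more luminous, by a factor of 48.2.

Star P: d = 1/p = 1/0.0114″ = 87.72 pc
Star P: M = m − 5 log₁₀ d + 5 = 4.41 − 5·1.9431 + 5 = -0.305
Star Q: d = 363 ly / 3.26 = 111.3 pc
Star Q: M = m − 5 log₁₀ d + 5 = 0.72 − 5·2.0467 + 5 = -4.513
ΔM = M_P − M_Q = -0.305 − (-4.513) = 4.208; smaller M is more luminous → Star Q.
L ratio = 10^(0.4 |ΔM|) = 10^1.683 = 48.22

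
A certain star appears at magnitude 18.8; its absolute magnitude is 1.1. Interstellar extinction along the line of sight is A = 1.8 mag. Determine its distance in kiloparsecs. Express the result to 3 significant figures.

d ≈ 15.1 kpc

m − M = 5 log₁₀(d/10 pc) + A  ⇒  18.8 − (1.1) − 1.8 = 5 log₁₀(d/10)
15.900 = 5 log₁₀(d/10)
log₁₀ d = (m − M − A)/5 + 1 = 4.1800
d = 10^4.1800 = 15140 pc
= 15.14 kpc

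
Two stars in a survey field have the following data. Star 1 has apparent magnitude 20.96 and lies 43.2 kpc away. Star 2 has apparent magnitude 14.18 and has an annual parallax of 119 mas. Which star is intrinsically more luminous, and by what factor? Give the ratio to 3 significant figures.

Star 1 is more luminous, by a factor of 51300.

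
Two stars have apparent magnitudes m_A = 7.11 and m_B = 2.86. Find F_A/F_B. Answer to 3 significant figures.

Δm = 7.11 − (2.86) = 4.25
Flux ratio = 10^(−0.4 Δm) = 10^(−0.4 × 4.25) = 10^-1.700 = 0.01995

F_A/F_B ≈ 0.0200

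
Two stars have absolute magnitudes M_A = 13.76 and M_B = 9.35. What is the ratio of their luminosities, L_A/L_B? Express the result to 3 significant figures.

L_A/L_B ≈ 0.0172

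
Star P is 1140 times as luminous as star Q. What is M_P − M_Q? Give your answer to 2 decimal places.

M_P − M_Q ≈ -7.64

Pogson: ΔM = −2.5 log₁₀(ratio) = −2.5 log₁₀(1140) = −2.5 × 3.0569 = -7.642
Star P is brighter, so it has the smaller magnitude: the difference is negative.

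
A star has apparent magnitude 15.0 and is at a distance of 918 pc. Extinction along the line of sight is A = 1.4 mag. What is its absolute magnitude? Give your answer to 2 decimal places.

5 log₁₀(d/10 pc) = 5 log₁₀(918.0) − 5 = 9.814
M = m − 5 log₁₀(d/10) − A = 15.0 − 9.814 − 1.4 = 3.786

M ≈ 3.79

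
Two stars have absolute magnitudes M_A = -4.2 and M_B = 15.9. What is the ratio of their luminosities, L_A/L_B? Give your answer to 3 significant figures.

L_A/L_B ≈ 1.10×10^8

ΔM = M_A − M_B = -20.1
L_A/L_B = 10^(−0.4 ΔM) = 10^8.040 = 1.096×10^8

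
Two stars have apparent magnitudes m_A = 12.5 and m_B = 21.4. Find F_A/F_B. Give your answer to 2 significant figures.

F_A/F_B ≈ 3600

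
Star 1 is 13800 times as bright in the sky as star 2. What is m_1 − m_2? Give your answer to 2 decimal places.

Pogson: Δm = −2.5 log₁₀(ratio) = −2.5 log₁₀(13800) = −2.5 × 4.1399 = -10.350
Star 1 is brighter, so it has the smaller magnitude: the difference is negative.

m_1 − m_2 ≈ -10.35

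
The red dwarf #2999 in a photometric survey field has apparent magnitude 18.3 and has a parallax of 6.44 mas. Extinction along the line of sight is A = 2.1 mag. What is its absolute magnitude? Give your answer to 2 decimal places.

p = 6.44 mas = 6.44×10^-3″ → d = 1/p = 155.3 pc
5 log₁₀(d/10 pc) = 5 log₁₀(155.3) − 5 = 5.956
M = m − 5 log₁₀(d/10) − A = 18.3 − 5.956 − 2.1 = 10.244

M ≈ 10.24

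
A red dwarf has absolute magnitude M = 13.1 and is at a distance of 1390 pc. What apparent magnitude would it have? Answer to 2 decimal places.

m ≈ 23.82

m = M + 5 log₁₀ d − 5 = 13.1 + 5·3.1430 − 5 = 23.815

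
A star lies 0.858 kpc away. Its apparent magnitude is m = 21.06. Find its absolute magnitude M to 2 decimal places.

d = 0.858 kpc = 858.0 pc
5 log₁₀(d/10 pc) = 5 log₁₀(858.0) − 5 = 9.667
M = m − 5 log₁₀(d/10) = 21.06 − 9.667 = 11.393

M ≈ 11.39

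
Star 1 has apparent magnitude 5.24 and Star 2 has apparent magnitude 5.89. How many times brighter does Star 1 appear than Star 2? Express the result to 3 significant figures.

Magnitude difference = -0.65
Flux ratio = 10^(−0.4 Δm) = 10^(−0.4 × -0.65) = 10^0.260 = 1.820

1.82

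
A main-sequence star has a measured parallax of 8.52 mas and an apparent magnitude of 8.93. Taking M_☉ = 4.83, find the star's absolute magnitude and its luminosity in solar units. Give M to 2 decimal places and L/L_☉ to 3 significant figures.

d = 1/p = 1000/8.52 mas = 117.4 pc
M = m − 5 log₁₀ d + 5 = 8.93 − 5·2.0696 + 5 = 3.582
M − M_☉ = 3.582 − 4.83 = -1.248
L/L_☉ = 10^(−0.4 × -1.248) = 3.156

M ≈ 3.58; L/L_☉ ≈ 3.16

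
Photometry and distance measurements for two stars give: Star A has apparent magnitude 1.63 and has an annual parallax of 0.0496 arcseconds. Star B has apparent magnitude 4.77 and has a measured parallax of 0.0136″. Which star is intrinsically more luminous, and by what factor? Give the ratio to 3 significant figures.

Star A: d = 1/p = 1/0.0496″ = 20.16 pc
Star A: M = m − 5 log₁₀ d + 5 = 1.63 − 5·1.3045 + 5 = 0.107
Star B: d = 1/p = 1/0.0136″ = 73.53 pc
Star B: M = m − 5 log₁₀ d + 5 = 4.77 − 5·1.8665 + 5 = 0.438
ΔM = M_A − M_B = 0.107 − (0.438) = -0.330; smaller M is more luminous → Star A.
L ratio = 10^(0.4 |ΔM|) = 10^0.132 = 1.356

Star A is more luminous, by a factor of 1.36.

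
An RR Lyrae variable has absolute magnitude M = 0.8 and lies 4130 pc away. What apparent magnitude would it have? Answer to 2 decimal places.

m ≈ 13.88

m = M + 5 log₁₀ d − 5 = 0.8 + 5·3.6160 − 5 = 13.880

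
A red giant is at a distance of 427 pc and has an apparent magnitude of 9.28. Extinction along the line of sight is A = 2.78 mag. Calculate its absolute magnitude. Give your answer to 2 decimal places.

5 log₁₀(d/10 pc) = 5 log₁₀(427.0) − 5 = 8.152
M = m − 5 log₁₀(d/10) − A = 9.28 − 8.152 − 2.78 = -1.652

M ≈ -1.65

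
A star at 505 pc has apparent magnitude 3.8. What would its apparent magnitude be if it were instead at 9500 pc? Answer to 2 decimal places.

m ≈ 10.17

Flux ∝ 1/d², so Δm = 5 log₁₀(d₂/d₁) = 5 log₁₀(9500/505) = 6.372
m₂ = m₁ + Δm = 3.8 + (6.372) = 10.172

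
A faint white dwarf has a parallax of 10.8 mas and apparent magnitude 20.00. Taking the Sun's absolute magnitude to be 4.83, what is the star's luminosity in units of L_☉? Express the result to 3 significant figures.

L/L_☉ ≈ 7.33×10^-5

d = 1/p = 1000/10.8 mas = 92.59 pc
M = m − 5 log₁₀ d + 5 = 20.00 − 5·1.9666 + 5 = 15.167
M − M_☉ = 15.167 − 4.83 = 10.337
L/L_☉ = 10^(−0.4 × 10.337) = 7.331×10^-5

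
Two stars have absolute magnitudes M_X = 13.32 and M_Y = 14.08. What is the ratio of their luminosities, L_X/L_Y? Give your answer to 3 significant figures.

ΔM = M_X − M_Y = -0.76
L_X/L_Y = 10^(−0.4 ΔM) = 10^0.304 = 2.014

L_X/L_Y ≈ 2.01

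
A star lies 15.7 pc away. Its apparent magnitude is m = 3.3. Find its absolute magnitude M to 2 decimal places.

M ≈ 2.32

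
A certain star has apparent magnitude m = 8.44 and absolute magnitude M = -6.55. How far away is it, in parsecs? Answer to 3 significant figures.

μ = m − M = 14.990
m − M = 5 log₁₀ d − 5
log₁₀ d = (m − M)/5 + 1 = 3.9980
d = 10^3.9980 = 9954 pc

d ≈ 9950 pc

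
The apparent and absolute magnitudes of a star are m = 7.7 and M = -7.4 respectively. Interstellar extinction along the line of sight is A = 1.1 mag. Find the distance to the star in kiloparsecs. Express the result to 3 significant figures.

m − M = 5 log₁₀(d/10 pc) + A  ⇒  7.7 − (-7.4) − 1.1 = 5 log₁₀(d/10)
14.000 = 5 log₁₀(d/10)
log₁₀ d = (m − M − A)/5 + 1 = 3.8000
d = 10^3.8000 = 6310 pc
= 6.310 kpc

d ≈ 6.31 kpc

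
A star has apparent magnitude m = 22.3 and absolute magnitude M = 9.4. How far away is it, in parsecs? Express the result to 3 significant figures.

d ≈ 3800 pc

μ = m − M = 12.900
m − M = 5 log₁₀ d − 5
log₁₀ d = (m − M)/5 + 1 = 3.5800
d = 10^3.5800 = 3802 pc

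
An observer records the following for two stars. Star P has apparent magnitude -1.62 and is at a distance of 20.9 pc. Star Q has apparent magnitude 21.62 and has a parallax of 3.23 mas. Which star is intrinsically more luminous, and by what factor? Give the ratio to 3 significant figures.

Star P: M = m − 5 log₁₀ d + 5 = -1.62 − 5·1.3201 + 5 = -3.221
Star Q: p = 3.23 mas = 3.23×10^-3″ → d = 1/p = 309.6 pc
Star Q: M = m − 5 log₁₀ d + 5 = 21.62 − 5·2.4908 + 5 = 14.166
ΔM = M_P − M_Q = -3.221 − (14.166) = -17.387; smaller M is more luminous → Star P.
L ratio = 10^(0.4 |ΔM|) = 10^6.955 = 9.009×10^6

Star P is more luminous, by a factor of 9.01×10^6.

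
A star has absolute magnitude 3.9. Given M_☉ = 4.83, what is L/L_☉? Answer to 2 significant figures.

L/L_☉ ≈ 2.4

M − M_☉ = 3.9 − 4.83 = -0.930
L/L_☉ = 10^(−0.4 (M − M_☉)) = 10^0.372 = 2.355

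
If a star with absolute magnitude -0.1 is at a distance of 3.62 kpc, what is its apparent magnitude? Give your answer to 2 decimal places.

d = 3.62 kpc = 3620 pc
m = M + 5 log₁₀ d − 5 = -0.1 + 5·3.5587 − 5 = 12.694

m ≈ 12.69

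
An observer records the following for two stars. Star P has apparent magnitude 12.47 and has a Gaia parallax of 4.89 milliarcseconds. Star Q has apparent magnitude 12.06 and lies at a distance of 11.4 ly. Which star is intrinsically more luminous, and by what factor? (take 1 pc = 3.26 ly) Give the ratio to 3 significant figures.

Star P is more luminous, by a factor of 2340.

Star P: p = 4.89 mas = 4.89×10^-3″ → d = 1/p = 204.5 pc
Star P: M = m − 5 log₁₀ d + 5 = 12.47 − 5·2.3107 + 5 = 5.917
Star Q: d = 11.4 ly / 3.26 = 3.497 pc
Star Q: M = m − 5 log₁₀ d + 5 = 12.06 − 5·0.5437 + 5 = 14.342
ΔM = M_P − M_Q = 5.917 − (14.342) = -8.425; smaller M is more luminous → Star P.
L ratio = 10^(0.4 |ΔM|) = 10^3.370 = 2344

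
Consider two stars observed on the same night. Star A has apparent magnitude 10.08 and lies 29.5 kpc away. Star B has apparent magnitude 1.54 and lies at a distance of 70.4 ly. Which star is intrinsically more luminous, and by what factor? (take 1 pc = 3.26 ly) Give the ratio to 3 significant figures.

Star A is more luminous, by a factor of 716.

Star A: d = 29.5 kpc = 29500 pc
Star A: M = m − 5 log₁₀ d + 5 = 10.08 − 5·4.4698 + 5 = -7.269
Star B: d = 70.4 ly / 3.26 = 21.60 pc
Star B: M = m − 5 log₁₀ d + 5 = 1.54 − 5·1.3344 + 5 = -0.132
ΔM = M_A − M_B = -7.269 − (-0.132) = -7.137; smaller M is more luminous → Star A.
L ratio = 10^(0.4 |ΔM|) = 10^2.855 = 716.0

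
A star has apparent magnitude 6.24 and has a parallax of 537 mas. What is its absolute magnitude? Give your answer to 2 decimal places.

p = 537 mas = 0.537″ → d = 1/p = 1.862 pc
5 log₁₀(d/10 pc) = 5 log₁₀(1.862) − 5 = -3.650
M = m − 5 log₁₀(d/10) = 6.24 + 3.650 = 9.890

M ≈ 9.89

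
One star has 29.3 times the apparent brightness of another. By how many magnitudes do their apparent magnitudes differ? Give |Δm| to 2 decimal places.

|Δm| ≈ 3.67

Pogson: Δm = −2.5 log₁₀(ratio) = −2.5 log₁₀(29.3) = −2.5 × 1.4669 = -3.667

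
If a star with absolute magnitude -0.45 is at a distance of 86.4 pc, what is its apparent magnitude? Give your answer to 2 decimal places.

m = M + 5 log₁₀ d − 5 = -0.45 + 5·1.9365 − 5 = 4.233

m ≈ 4.23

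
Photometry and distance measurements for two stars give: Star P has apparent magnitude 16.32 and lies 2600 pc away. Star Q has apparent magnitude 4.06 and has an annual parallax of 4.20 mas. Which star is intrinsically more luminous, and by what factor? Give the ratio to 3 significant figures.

Star Q is more luminous, by a factor of 672.

Star P: M = m − 5 log₁₀ d + 5 = 16.32 − 5·3.4150 + 5 = 4.245
Star Q: p = 4.20 mas = 4.20×10^-3″ → d = 1/p = 238.1 pc
Star Q: M = m − 5 log₁₀ d + 5 = 4.06 − 5·2.3768 + 5 = -2.824
ΔM = M_P − M_Q = 4.245 − (-2.824) = 7.069; smaller M is more luminous → Star Q.
L ratio = 10^(0.4 |ΔM|) = 10^2.828 = 672.3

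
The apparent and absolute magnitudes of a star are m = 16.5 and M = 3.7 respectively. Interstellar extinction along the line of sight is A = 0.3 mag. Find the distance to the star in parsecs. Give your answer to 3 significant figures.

d ≈ 3160 pc

m − M = 5 log₁₀(d/10 pc) + A  ⇒  16.5 − (3.7) − 0.3 = 5 log₁₀(d/10)
12.500 = 5 log₁₀(d/10)
log₁₀ d = (m − M − A)/5 + 1 = 3.5000
d = 10^3.5000 = 3162 pc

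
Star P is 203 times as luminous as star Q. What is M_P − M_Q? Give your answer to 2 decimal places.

M_P − M_Q ≈ -5.77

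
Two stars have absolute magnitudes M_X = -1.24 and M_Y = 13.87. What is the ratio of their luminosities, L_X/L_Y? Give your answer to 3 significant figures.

ΔM = M_X − M_Y = -15.11
L_X/L_Y = 10^(−0.4 ΔM) = 10^6.044 = 1.107×10^6

L_X/L_Y ≈ 1.11×10^6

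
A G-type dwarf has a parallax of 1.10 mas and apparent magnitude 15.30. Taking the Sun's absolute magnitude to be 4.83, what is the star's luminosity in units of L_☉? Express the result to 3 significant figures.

L/L_☉ ≈ 0.536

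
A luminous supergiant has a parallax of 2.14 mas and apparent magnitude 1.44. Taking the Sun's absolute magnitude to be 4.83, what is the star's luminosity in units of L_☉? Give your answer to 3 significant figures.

d = 1/p = 1000/2.14 mas = 467.3 pc
M = m − 5 log₁₀ d + 5 = 1.44 − 5·2.6696 + 5 = -6.908
M − M_☉ = -6.908 − 4.83 = -11.738
L/L_☉ = 10^(−0.4 × -11.738) = 49560

L/L_☉ ≈ 49600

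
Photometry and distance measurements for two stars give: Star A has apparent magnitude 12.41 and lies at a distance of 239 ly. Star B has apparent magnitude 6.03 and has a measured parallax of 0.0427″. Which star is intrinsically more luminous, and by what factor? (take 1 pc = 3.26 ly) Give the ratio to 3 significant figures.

Star A: d = 239 ly / 3.26 = 73.31 pc
Star A: M = m − 5 log₁₀ d + 5 = 12.41 − 5·1.8652 + 5 = 8.084
Star B: d = 1/p = 1/0.0427″ = 23.42 pc
Star B: M = m − 5 log₁₀ d + 5 = 6.03 − 5·1.3696 + 5 = 4.182
ΔM = M_A − M_B = 8.084 − (4.182) = 3.902; smaller M is more luminous → Star B.
L ratio = 10^(0.4 |ΔM|) = 10^1.561 = 36.37

Star B is more luminous, by a factor of 36.4.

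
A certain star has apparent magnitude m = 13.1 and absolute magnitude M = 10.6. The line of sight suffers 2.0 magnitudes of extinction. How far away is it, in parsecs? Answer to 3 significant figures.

m − M = 5 log₁₀(d/10 pc) + A  ⇒  13.1 − (10.6) − 2.0 = 5 log₁₀(d/10)
0.500 = 5 log₁₀(d/10)
log₁₀ d = (m − M − A)/5 + 1 = 1.1000
d = 10^1.1000 = 12.59 pc

d ≈ 12.6 pc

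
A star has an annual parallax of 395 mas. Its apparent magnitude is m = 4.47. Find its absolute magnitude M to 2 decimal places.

M ≈ 7.45

p = 395 mas = 0.395″ → d = 1/p = 2.532 pc
5 log₁₀(d/10 pc) = 5 log₁₀(2.532) − 5 = -2.983
M = m − 5 log₁₀(d/10) = 4.47 + 2.983 = 7.453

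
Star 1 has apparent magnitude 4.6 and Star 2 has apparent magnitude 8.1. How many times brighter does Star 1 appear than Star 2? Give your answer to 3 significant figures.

25.1

Magnitude difference = -3.5
Flux ratio = 10^(−0.4 Δm) = 10^(−0.4 × -3.5) = 10^1.400 = 25.12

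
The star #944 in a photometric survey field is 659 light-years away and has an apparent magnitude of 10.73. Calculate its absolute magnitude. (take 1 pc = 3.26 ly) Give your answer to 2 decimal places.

M ≈ 4.20

d = 659 ly / 3.26 = 202.1 pc
5 log₁₀(d/10 pc) = 5 log₁₀(202.1) − 5 = 6.528
M = m − 5 log₁₀(d/10) = 10.73 − 6.528 = 4.202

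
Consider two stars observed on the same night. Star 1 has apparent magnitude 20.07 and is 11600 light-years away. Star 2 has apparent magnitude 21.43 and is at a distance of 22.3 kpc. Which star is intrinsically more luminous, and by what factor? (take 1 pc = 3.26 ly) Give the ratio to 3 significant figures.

Star 2 is more luminous, by a factor of 11.2.

Star 1: d = 11600 ly / 3.26 = 3558 pc
Star 1: M = m − 5 log₁₀ d + 5 = 20.07 − 5·3.5512 + 5 = 7.314
Star 2: d = 22.3 kpc = 22300 pc
Star 2: M = m − 5 log₁₀ d + 5 = 21.43 − 5·4.3483 + 5 = 4.688
ΔM = M_1 − M_2 = 7.314 − (4.688) = 2.625; smaller M is more luminous → Star 2.
L ratio = 10^(0.4 |ΔM|) = 10^1.050 = 11.22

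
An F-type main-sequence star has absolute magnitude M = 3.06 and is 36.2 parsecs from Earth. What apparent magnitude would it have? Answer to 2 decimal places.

m ≈ 5.85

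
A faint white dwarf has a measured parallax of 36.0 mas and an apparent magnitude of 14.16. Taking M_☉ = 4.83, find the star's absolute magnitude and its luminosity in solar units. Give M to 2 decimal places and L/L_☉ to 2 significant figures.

d = 1/p = 1000/36.0 mas = 27.78 pc
M = m − 5 log₁₀ d + 5 = 14.16 − 5·1.4437 + 5 = 11.942
M − M_☉ = 11.942 − 4.83 = 7.112
L/L_☉ = 10^(−0.4 × 7.112) = 1.430×10^-3

M ≈ 11.94; L/L_☉ ≈ 1.4×10^-3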